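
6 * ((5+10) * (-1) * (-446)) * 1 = 40140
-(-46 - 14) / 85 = 12 / 17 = 0.71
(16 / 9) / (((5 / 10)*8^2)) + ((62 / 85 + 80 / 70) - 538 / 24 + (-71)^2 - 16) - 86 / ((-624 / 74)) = 349099028 / 69615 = 5014.71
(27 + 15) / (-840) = -1 / 20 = -0.05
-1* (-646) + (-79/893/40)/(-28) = 646.00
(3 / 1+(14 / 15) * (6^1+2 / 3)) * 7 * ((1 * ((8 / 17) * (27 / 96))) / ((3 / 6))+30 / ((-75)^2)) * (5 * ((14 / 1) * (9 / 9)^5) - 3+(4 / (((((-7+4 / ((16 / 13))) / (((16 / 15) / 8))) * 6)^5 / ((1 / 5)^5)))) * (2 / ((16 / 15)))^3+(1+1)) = 17908423435377669543811 / 14888392272949218750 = 1202.84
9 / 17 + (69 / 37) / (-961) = 318840 / 604469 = 0.53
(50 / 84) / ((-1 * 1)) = -25 / 42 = -0.60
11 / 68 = 0.16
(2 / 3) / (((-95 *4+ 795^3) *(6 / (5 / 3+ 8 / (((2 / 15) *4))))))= 10 / 2713281273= 0.00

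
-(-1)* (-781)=-781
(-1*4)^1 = -4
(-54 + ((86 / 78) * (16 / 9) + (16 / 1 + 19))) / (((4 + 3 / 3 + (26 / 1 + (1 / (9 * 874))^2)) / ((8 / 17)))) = -109649816544 / 423898472777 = -0.26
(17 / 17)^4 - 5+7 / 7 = -3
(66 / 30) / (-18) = -11 / 90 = -0.12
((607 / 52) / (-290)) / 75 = -607 / 1131000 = -0.00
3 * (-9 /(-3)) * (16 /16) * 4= 36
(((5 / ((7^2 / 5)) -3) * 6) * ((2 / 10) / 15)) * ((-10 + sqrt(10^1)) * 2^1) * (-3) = -2928 / 245 + 1464 * sqrt(10) / 1225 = -8.17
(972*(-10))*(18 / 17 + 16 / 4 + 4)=-1496880 / 17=-88051.76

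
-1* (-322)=322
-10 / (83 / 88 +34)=-176 / 615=-0.29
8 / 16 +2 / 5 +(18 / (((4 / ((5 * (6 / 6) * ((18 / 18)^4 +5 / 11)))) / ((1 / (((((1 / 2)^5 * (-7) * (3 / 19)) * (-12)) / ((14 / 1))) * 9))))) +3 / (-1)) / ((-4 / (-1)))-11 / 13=772481 / 25740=30.01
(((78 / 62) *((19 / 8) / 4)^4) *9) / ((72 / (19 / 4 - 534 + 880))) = 7130774157 / 1040187392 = 6.86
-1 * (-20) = 20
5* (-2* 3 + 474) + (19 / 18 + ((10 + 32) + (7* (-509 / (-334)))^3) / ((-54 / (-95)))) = 9155982801493 / 2012024016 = 4550.63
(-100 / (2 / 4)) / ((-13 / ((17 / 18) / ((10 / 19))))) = 3230 / 117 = 27.61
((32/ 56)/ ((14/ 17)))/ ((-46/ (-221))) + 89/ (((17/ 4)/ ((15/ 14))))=493739/ 19159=25.77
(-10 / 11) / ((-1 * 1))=10 / 11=0.91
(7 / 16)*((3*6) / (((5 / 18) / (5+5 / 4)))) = 2835 / 16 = 177.19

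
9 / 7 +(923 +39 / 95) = 614923 / 665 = 924.70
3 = 3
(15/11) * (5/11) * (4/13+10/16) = 7275/12584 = 0.58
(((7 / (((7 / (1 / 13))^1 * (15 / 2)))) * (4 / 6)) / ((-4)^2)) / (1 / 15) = 1 / 156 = 0.01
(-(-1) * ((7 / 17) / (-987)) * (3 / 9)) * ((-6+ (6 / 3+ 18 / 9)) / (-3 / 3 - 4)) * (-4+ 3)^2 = -2 / 35955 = -0.00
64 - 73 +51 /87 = -244 /29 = -8.41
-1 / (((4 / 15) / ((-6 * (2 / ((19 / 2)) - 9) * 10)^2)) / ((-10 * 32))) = 120480480000 / 361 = 333740941.83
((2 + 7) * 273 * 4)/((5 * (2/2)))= 9828/5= 1965.60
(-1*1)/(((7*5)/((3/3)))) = -1/35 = -0.03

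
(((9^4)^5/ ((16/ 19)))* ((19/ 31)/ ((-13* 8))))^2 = 19262594458106975072475280037306077726659921/ 2660909056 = 7239102897813195714297753000000000.00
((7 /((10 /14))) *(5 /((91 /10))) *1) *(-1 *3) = -210 /13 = -16.15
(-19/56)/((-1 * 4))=19/224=0.08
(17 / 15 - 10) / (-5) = 1.77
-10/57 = -0.18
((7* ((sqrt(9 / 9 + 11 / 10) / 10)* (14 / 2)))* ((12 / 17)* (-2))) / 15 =-98* sqrt(210) / 2125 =-0.67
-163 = -163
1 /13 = 0.08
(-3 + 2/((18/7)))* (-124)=2480/9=275.56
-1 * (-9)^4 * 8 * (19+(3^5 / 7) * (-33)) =413920368 / 7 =59131481.14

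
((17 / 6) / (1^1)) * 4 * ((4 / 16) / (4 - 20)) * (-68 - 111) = 3043 / 96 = 31.70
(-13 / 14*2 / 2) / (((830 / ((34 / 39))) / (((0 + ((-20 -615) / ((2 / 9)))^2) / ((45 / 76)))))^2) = -244265672258001 / 1253798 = -194820594.91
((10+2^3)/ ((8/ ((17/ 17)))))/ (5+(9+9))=9/ 92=0.10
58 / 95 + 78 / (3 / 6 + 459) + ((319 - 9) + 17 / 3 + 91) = 106716466 / 261915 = 407.45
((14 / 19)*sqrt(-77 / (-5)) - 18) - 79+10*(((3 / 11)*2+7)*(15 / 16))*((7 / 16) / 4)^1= -502729 / 5632+14*sqrt(385) / 95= -86.37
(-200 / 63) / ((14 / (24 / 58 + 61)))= -178100 / 12789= -13.93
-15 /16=-0.94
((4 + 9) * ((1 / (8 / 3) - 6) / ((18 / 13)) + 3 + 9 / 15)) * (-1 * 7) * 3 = 10101 / 80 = 126.26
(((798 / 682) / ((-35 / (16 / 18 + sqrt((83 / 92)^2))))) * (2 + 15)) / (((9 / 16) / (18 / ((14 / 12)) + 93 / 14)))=-98675854 / 2470545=-39.94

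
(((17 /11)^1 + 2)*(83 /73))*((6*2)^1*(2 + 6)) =310752 /803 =386.99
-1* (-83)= 83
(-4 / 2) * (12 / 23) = -24 / 23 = -1.04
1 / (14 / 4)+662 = 4636 / 7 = 662.29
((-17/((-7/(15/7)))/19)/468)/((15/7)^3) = 119/2000700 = 0.00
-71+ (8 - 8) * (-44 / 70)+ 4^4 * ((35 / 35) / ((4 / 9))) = 505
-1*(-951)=951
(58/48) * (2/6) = 29/72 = 0.40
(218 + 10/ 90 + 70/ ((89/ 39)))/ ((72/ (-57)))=-3786263/ 19224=-196.96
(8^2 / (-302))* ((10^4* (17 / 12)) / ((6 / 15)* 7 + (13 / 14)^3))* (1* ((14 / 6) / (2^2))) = -32653600000 / 67135959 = -486.38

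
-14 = -14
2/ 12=1/ 6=0.17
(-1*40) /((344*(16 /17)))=-85 /688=-0.12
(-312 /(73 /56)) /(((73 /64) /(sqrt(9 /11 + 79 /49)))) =-159744 * sqrt(14410) /58619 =-327.13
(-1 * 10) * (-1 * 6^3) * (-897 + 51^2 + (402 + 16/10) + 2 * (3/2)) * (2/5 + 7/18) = 17982312/5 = 3596462.40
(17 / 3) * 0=0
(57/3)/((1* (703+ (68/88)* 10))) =209/7818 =0.03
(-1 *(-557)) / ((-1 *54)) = -557 / 54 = -10.31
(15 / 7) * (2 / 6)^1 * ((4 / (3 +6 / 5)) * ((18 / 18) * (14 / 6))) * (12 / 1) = 400 / 21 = 19.05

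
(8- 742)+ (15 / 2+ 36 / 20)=-7247 / 10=-724.70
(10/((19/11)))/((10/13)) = 143/19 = 7.53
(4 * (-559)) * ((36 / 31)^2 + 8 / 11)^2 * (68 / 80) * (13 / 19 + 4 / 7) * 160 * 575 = -14061336862828902400 / 14862223453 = -946112599.32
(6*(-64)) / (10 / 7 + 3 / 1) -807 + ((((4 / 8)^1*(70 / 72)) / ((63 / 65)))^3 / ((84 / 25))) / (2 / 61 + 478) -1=-3697137558006259981 / 4132220736946176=-894.71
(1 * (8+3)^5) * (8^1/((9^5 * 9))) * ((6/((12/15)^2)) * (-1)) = -4026275/177147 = -22.73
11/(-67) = -11/67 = -0.16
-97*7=-679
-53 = -53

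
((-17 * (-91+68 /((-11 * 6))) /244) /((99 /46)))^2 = 1410077876089 /158861233476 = 8.88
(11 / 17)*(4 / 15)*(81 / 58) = 0.24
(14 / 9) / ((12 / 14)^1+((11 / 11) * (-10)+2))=-49 / 225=-0.22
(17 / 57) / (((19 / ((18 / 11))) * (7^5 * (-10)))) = -51 / 333702985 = -0.00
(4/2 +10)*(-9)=-108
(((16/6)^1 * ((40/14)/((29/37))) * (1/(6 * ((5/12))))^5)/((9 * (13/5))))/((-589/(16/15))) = -606208/78690031875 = -0.00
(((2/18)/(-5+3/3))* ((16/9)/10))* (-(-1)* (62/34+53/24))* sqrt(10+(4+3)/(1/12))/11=-329* sqrt(94)/181764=-0.02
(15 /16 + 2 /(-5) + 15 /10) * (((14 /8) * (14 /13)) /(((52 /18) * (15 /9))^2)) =5822523 /35152000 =0.17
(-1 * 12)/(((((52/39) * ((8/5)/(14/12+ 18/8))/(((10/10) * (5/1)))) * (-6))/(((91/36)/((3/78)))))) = 1212575/1152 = 1052.58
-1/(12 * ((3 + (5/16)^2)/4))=-256/2379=-0.11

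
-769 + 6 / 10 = -768.40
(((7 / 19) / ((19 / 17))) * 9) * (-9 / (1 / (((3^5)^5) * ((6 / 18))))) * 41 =-111615870387754719 / 361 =-309185236531176.51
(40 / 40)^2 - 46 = -45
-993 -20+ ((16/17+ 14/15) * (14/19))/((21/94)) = -14634091/14535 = -1006.82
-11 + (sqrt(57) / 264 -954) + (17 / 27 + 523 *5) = sqrt(57) / 264 + 44567 / 27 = 1650.66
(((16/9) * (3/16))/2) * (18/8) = 3/8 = 0.38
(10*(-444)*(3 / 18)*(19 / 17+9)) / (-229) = 127280 / 3893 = 32.69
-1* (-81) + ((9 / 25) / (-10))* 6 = 10098 / 125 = 80.78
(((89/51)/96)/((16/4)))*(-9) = -0.04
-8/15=-0.53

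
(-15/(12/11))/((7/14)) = -27.50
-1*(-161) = 161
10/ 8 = 5/ 4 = 1.25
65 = 65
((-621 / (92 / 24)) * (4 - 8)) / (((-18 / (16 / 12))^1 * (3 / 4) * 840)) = -8 / 105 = -0.08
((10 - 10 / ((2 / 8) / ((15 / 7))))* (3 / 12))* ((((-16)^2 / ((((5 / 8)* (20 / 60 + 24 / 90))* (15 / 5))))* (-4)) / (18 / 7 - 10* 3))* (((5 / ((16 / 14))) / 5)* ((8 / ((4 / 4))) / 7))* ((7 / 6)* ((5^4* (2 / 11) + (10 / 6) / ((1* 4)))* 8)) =-1787329600 / 2673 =-668660.53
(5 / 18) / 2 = 5 / 36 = 0.14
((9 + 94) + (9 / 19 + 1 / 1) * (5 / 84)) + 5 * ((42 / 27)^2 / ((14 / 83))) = 269042 / 1539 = 174.82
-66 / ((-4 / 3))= 99 / 2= 49.50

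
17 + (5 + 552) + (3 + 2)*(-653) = -2691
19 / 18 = 1.06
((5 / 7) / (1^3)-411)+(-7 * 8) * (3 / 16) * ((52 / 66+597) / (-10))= 334783 / 1540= 217.39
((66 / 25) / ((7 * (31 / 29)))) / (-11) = -174 / 5425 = -0.03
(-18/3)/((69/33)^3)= -7986/12167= -0.66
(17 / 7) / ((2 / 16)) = 136 / 7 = 19.43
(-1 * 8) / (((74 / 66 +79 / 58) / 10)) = -153120 / 4753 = -32.22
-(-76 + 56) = 20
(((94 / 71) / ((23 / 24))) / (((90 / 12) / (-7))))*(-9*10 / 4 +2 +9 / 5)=984368 / 40825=24.11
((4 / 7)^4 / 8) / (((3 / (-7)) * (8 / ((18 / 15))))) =-8 / 1715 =-0.00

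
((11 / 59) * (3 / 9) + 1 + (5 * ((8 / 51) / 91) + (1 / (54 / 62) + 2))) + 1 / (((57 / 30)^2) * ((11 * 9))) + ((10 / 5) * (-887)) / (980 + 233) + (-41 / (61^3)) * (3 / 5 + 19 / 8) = 297316057655818912013 / 107774563799489506920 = 2.76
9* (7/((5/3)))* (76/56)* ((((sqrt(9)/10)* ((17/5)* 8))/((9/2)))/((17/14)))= 9576/125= 76.61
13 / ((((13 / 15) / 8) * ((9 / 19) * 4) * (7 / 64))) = 12160 / 21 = 579.05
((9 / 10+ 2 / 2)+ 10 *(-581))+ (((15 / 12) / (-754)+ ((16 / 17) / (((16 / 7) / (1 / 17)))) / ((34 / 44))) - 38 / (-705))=-12134588372917 / 2089282728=-5808.02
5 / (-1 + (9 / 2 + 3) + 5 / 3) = 30 / 49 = 0.61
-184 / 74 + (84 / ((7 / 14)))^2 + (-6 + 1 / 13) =13571699 / 481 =28215.59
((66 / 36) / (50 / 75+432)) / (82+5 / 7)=0.00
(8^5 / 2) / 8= 2048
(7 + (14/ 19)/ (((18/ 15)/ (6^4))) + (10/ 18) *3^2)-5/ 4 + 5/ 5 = 61373/ 76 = 807.54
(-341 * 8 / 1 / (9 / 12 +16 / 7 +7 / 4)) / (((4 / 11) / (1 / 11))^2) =-2387 / 67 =-35.63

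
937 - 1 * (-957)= 1894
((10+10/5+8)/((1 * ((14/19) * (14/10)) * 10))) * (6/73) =570/3577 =0.16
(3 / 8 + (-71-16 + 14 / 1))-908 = -7845 / 8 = -980.62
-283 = -283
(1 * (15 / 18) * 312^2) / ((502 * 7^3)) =40560 / 86093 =0.47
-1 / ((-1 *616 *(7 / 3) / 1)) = 3 / 4312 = 0.00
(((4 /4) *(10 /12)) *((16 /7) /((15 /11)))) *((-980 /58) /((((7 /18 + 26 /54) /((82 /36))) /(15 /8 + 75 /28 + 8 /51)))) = -60673030 /208539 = -290.94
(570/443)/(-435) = -38/12847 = -0.00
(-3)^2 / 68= 9 / 68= 0.13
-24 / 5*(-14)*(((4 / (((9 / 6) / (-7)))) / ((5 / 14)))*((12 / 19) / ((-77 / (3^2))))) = 259.28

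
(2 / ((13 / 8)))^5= 1048576 / 371293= 2.82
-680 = -680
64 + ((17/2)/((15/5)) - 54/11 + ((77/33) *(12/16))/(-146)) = 1193173/19272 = 61.91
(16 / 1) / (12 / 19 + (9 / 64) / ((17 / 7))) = 330752 / 14253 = 23.21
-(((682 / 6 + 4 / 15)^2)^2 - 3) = -8530377351886 / 50625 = -168501281.02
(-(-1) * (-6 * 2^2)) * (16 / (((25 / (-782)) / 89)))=26725632 / 25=1069025.28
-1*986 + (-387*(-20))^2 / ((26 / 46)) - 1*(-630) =1377870172 / 13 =105990013.23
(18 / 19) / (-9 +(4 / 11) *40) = 198 / 1159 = 0.17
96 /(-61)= -96 /61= -1.57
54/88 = 27/44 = 0.61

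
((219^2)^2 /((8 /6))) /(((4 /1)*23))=6900772563 /368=18752099.36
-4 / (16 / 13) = -13 / 4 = -3.25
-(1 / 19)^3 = -0.00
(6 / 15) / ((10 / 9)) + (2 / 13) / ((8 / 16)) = 0.67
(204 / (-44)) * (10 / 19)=-510 / 209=-2.44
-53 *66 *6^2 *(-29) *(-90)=-328672080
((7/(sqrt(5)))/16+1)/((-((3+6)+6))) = -0.08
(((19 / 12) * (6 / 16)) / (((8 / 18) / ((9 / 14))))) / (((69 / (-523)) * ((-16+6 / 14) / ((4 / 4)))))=0.42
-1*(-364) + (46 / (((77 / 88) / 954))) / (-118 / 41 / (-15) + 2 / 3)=4526138 / 77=58781.01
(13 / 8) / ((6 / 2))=0.54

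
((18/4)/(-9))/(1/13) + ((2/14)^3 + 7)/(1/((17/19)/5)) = -341937/65170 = -5.25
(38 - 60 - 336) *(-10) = 3580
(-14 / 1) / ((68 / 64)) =-224 / 17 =-13.18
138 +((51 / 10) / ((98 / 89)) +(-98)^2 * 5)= 47199379 / 980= 48162.63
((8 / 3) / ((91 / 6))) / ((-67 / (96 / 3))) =-512 / 6097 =-0.08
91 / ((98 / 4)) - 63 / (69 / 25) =-3077 / 161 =-19.11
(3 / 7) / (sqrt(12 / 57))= 3 *sqrt(19) / 14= 0.93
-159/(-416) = 159/416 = 0.38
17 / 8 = 2.12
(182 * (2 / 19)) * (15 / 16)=1365 / 76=17.96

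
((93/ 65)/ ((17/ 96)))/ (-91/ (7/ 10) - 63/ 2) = -17856/ 356915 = -0.05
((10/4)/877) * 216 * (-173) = -93420/877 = -106.52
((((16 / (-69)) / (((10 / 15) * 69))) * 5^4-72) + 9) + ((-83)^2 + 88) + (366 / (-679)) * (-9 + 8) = 7447525564 / 1077573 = 6911.39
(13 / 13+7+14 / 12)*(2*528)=9680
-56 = -56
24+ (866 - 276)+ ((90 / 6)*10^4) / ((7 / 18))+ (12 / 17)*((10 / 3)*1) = 386330.64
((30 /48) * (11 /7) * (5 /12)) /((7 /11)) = 3025 /4704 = 0.64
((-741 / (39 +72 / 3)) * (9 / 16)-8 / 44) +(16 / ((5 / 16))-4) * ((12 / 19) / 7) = -297193 / 117040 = -2.54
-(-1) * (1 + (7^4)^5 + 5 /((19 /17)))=1516053059654628123 /19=79792266297612006.47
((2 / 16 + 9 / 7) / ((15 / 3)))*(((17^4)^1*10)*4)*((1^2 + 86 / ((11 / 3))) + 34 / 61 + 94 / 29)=3627542453179 / 136213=26631396.81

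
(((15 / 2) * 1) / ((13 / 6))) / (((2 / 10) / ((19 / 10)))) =855 / 26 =32.88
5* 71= 355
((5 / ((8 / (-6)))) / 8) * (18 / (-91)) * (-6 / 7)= -405 / 5096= -0.08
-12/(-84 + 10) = 6/37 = 0.16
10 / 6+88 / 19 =359 / 57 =6.30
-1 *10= -10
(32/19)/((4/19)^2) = 38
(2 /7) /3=2 /21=0.10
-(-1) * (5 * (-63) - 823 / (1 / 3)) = -2784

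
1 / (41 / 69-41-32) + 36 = 35.99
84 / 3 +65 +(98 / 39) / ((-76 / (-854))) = 89836 / 741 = 121.24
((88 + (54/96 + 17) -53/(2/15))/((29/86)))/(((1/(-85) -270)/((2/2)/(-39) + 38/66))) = 5690835/3226366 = 1.76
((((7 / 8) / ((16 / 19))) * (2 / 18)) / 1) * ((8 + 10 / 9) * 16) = 5453 / 324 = 16.83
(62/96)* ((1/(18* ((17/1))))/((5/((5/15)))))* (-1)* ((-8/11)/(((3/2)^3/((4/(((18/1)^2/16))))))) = 992/165632445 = 0.00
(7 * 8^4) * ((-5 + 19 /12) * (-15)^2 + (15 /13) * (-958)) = -698557440 /13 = -53735187.69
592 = 592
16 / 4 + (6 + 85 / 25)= 67 / 5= 13.40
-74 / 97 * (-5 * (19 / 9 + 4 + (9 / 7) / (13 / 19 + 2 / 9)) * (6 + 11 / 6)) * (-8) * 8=-84362368 / 5859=-14398.77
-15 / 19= -0.79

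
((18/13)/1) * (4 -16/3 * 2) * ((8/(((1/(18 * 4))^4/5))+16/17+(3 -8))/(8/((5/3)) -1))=-10964533206600/4199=-2611224864.63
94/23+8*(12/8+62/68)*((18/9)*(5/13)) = 96214/5083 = 18.93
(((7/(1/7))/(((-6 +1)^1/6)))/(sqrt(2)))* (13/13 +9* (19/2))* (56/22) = -356034* sqrt(2)/55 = -9154.69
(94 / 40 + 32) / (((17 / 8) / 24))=32976 / 85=387.95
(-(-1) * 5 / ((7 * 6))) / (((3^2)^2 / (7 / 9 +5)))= 130 / 15309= 0.01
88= 88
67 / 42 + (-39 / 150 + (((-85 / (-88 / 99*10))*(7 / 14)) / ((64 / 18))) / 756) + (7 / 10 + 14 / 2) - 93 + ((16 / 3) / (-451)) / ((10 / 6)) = -81436734829 / 969830400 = -83.97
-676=-676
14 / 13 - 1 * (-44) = 586 / 13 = 45.08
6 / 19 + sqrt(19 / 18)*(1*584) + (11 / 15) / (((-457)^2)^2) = 3925611432299 / 12431102868285 + 292*sqrt(38) / 3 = 600.32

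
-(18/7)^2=-324/49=-6.61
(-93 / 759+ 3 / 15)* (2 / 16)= 49 / 5060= 0.01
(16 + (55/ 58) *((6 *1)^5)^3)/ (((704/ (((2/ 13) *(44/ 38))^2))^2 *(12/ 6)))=97783783514549/ 215881688698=452.95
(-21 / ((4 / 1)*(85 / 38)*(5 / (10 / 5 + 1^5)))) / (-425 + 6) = 1197 / 356150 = 0.00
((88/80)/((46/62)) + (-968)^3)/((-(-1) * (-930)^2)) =-208619023019/198927000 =-1048.72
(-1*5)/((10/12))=-6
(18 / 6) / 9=1 / 3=0.33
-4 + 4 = 0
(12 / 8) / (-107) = -0.01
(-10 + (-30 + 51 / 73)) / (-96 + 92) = 2869 / 292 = 9.83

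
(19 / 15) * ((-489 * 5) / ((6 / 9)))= -9291 / 2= -4645.50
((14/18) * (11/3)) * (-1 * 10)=-770/27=-28.52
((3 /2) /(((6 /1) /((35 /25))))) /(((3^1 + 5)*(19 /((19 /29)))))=7 /4640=0.00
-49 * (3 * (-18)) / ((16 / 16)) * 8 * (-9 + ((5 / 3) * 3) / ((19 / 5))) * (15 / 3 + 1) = -18543168 / 19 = -975956.21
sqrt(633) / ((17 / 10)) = 10 * sqrt(633) / 17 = 14.80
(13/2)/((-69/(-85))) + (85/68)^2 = 10565/1104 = 9.57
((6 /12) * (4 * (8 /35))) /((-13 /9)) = -144 /455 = -0.32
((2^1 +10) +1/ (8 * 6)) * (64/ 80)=9.62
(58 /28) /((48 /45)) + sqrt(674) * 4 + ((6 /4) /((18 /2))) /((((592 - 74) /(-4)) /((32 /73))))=3523781 /1815072 + 4 * sqrt(674)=105.79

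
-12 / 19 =-0.63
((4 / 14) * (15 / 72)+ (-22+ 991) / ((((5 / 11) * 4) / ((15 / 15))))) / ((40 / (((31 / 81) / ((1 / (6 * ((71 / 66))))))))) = 61590583 / 1871100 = 32.92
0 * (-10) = 0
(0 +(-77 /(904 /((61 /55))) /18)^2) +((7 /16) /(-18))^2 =16371341 /26477798400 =0.00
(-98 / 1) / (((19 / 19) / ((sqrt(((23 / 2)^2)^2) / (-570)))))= 25921 / 1140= 22.74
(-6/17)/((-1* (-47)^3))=-6/1764991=-0.00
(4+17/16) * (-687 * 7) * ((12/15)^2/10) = -389529/250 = -1558.12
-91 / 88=-1.03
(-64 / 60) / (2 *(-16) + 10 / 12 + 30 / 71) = 2272 / 65485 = 0.03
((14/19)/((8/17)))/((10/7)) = 833/760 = 1.10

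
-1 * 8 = -8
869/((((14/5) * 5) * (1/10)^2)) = 6207.14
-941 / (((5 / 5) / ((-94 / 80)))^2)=-2078669 / 1600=-1299.17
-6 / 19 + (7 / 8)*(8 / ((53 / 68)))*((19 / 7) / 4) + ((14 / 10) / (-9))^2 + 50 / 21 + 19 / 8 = 10.56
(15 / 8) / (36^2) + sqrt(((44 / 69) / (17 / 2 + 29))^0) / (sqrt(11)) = 5 / 3456 + sqrt(11) / 11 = 0.30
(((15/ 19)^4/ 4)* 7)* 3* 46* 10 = 122259375/ 130321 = 938.14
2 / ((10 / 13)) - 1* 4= -7 / 5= -1.40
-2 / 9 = -0.22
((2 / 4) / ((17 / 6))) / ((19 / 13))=39 / 323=0.12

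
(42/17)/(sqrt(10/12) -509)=-128268/26426177 -42 * sqrt(30)/26426177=-0.00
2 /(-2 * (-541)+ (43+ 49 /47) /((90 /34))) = 0.00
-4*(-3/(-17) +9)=-624/17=-36.71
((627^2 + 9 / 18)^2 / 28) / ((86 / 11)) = 6800235365891 / 9632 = 706004502.27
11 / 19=0.58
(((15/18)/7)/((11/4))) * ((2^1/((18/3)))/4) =5/1386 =0.00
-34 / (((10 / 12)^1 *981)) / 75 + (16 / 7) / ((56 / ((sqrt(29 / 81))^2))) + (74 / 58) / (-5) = -378126827 / 1568251125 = -0.24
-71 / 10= -7.10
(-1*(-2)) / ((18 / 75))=25 / 3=8.33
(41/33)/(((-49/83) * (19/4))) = -13612/30723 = -0.44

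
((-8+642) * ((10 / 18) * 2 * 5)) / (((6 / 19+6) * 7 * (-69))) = -30115 / 26082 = -1.15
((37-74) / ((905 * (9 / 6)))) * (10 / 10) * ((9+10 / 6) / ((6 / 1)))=-0.05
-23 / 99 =-0.23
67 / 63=1.06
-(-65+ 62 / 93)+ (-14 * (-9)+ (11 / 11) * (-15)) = 526 / 3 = 175.33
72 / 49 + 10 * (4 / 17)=3184 / 833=3.82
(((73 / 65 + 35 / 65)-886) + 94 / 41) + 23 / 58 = -136276521 / 154570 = -881.65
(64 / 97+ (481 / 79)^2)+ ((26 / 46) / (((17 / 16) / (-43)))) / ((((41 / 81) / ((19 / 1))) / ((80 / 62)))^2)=-20504512876578658729 / 382378773066487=-53623.56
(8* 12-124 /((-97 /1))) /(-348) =-2359 /8439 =-0.28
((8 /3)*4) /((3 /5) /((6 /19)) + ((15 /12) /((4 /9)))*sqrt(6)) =-194560 /420969 + 96000*sqrt(6) /140323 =1.21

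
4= 4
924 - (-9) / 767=708717 / 767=924.01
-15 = -15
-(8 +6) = -14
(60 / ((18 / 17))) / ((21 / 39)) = 2210 / 21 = 105.24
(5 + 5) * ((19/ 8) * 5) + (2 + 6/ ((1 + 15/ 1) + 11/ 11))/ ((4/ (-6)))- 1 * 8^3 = -26981/ 68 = -396.78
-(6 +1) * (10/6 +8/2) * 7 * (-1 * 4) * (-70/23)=-233240/69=-3380.29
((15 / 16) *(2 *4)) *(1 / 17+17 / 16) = 4575 / 544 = 8.41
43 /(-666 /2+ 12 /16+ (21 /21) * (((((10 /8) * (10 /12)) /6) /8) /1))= -49536 /382727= -0.13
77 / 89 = 0.87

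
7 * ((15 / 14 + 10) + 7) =253 / 2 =126.50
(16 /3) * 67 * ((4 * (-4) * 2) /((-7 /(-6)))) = -68608 /7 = -9801.14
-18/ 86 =-9/ 43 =-0.21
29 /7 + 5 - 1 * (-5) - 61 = -328 /7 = -46.86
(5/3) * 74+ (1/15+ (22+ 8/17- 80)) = 5599/85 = 65.87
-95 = -95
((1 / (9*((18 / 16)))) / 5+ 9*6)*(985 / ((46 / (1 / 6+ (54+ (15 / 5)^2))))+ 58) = 4258804297 / 55890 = 76199.75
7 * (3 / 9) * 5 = 35 / 3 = 11.67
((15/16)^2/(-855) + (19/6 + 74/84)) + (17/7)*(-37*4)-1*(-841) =485.62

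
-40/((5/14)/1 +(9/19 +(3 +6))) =-2128/523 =-4.07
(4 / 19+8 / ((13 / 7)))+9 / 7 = 5.80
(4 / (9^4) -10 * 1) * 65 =-4264390 / 6561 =-649.96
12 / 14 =6 / 7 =0.86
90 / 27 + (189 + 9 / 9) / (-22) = -175 / 33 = -5.30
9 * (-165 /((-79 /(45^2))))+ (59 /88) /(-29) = 38064.85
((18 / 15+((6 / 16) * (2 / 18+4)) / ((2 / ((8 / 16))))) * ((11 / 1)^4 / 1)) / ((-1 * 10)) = -11141801 / 4800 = -2321.21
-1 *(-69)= 69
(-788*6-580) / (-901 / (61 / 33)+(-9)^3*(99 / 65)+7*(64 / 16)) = 5261555 / 1556014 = 3.38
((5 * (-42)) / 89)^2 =44100 / 7921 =5.57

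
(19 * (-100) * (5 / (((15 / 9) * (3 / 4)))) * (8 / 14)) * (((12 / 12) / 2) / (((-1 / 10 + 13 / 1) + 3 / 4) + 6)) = -304000 / 2751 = -110.51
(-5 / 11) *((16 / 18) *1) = -40 / 99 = -0.40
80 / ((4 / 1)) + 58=78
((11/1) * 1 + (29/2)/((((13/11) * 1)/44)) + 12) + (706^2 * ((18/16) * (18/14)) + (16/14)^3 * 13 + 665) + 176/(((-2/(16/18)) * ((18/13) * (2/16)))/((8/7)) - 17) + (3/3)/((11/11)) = 185840395670393/257328890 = 722190.17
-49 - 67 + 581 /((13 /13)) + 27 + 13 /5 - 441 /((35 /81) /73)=-370046 /5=-74009.20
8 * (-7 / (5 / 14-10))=784 / 135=5.81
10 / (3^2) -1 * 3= -17 / 9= -1.89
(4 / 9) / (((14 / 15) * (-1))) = -10 / 21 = -0.48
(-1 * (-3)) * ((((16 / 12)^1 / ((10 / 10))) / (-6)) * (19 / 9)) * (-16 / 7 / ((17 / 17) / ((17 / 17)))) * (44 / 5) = 26752 / 945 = 28.31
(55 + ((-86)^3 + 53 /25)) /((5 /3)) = -47699916 /125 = -381599.33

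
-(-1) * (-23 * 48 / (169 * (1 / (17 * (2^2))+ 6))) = -75072 / 69121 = -1.09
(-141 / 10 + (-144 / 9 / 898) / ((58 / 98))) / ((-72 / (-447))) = -274142269 / 3125040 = -87.72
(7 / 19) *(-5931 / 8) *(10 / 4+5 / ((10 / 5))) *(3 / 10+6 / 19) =-4857489 / 5776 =-840.98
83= 83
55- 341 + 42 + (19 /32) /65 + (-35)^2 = 2040499 /2080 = 981.01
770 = 770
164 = 164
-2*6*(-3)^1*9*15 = 4860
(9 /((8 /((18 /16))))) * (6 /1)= 7.59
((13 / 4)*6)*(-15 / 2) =-146.25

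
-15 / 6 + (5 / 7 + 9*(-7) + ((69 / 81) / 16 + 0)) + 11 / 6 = -190207 / 3024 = -62.90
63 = 63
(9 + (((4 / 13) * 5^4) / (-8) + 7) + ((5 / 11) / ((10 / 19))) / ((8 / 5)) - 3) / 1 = -24021 / 2288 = -10.50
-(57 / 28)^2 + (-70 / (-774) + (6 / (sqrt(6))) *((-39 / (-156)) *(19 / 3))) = -0.18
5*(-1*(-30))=150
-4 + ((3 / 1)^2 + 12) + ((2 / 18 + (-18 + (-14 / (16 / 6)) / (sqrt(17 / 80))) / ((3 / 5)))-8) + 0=-188 / 9-35* sqrt(85) / 17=-39.87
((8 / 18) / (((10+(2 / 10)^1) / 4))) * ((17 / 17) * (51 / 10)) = 8 / 9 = 0.89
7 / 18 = 0.39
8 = 8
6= 6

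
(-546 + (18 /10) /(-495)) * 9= -1351359 /275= -4914.03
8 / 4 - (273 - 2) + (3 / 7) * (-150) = -2333 / 7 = -333.29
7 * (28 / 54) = 98 / 27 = 3.63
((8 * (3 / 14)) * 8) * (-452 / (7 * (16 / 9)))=-24408 / 49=-498.12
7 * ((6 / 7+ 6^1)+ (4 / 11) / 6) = 1598 / 33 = 48.42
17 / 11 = 1.55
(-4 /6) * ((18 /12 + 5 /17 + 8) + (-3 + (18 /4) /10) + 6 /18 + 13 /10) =-1811 /306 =-5.92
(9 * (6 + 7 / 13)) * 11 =8415 / 13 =647.31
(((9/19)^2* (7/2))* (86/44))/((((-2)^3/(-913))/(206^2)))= 21468616407/2888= 7433731.44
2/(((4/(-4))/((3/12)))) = -1/2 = -0.50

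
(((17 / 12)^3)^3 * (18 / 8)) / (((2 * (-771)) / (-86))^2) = 219268983642953 / 1363193329876992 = 0.16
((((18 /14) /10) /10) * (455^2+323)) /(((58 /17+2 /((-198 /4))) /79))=62028828081 /992950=62469.24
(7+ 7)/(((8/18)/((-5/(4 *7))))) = -5.62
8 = 8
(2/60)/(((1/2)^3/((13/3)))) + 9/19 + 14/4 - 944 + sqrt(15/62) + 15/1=-1579819/1710 + sqrt(930)/62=-923.38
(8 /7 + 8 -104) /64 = -83 /56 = -1.48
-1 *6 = -6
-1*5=-5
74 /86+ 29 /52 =1.42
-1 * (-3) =3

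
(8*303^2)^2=539449118784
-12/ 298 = -6/ 149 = -0.04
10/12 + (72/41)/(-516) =8779/10578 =0.83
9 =9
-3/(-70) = 3/70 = 0.04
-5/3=-1.67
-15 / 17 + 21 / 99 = -376 / 561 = -0.67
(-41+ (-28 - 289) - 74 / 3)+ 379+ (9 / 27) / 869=-3186 / 869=-3.67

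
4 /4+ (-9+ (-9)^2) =73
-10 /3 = -3.33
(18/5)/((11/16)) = 288/55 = 5.24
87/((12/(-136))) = -986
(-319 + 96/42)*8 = -17736/7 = -2533.71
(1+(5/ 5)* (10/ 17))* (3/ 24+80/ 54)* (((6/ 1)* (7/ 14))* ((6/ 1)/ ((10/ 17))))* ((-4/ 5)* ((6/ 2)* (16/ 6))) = -12492/ 25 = -499.68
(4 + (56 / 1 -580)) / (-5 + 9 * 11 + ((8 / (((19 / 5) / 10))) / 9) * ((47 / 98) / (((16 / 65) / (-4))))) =-1089270 / 158719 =-6.86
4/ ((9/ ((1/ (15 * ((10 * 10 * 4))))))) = 1/ 13500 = 0.00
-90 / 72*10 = -25 / 2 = -12.50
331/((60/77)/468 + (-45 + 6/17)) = -16897881/2279192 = -7.41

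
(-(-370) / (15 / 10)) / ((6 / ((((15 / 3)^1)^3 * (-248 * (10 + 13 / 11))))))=-470270000 / 33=-14250606.06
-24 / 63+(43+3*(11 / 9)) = 324 / 7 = 46.29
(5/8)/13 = 5/104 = 0.05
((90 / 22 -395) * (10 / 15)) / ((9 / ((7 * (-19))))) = 1143800 / 297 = 3851.18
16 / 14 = 8 / 7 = 1.14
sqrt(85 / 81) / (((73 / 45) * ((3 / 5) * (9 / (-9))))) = -25 * sqrt(85) / 219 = -1.05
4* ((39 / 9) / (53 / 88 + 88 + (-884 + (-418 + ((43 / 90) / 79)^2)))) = -0.01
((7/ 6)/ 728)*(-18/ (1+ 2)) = -1/ 104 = -0.01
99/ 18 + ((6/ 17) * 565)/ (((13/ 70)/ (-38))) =-18032369/ 442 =-40797.21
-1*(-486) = 486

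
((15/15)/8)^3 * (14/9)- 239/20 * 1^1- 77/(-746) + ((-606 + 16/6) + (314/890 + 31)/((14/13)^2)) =-11021241925193/18739042560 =-588.14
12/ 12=1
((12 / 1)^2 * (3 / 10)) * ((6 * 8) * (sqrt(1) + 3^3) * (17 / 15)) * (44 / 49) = 10340352 / 175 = 59087.73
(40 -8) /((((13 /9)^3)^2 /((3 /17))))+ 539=44279069203 /82055753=539.62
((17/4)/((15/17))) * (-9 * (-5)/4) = 867/16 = 54.19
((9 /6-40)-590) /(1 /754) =-473889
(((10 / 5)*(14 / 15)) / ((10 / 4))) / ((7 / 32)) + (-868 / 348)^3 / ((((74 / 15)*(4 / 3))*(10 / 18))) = -451019561 / 541435800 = -0.83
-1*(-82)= 82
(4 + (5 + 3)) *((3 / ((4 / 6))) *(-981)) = -52974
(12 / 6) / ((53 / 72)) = 144 / 53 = 2.72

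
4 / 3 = 1.33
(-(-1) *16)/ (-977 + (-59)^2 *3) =8/ 4733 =0.00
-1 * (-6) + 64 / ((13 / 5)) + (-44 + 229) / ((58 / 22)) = 37997 / 377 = 100.79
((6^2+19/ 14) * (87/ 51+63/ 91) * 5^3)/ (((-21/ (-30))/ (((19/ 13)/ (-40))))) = -329163125/ 563108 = -584.55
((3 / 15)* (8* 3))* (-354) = -8496 / 5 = -1699.20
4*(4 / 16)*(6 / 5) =6 / 5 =1.20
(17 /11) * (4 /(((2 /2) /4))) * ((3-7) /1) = -1088 /11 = -98.91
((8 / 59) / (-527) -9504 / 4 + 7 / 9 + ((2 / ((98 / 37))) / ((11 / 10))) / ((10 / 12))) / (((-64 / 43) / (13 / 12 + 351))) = 65064294042793825 / 115839085824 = 561678.24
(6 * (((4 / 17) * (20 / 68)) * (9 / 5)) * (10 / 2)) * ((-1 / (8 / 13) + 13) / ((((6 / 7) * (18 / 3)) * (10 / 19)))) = 36309 / 2312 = 15.70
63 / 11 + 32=415 / 11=37.73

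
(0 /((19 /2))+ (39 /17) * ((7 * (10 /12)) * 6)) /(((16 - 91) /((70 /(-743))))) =1274 /12631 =0.10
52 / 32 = 13 / 8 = 1.62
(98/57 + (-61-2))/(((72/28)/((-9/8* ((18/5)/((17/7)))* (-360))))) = -4621239/323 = -14307.24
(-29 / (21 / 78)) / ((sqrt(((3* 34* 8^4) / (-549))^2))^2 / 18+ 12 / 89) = -10112907753 / 3020700067994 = -0.00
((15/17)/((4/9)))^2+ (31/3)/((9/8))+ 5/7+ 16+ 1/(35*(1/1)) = 130519873/4369680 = 29.87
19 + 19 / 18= 361 / 18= 20.06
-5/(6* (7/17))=-85/42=-2.02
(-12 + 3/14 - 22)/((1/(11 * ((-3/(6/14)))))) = 5203/2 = 2601.50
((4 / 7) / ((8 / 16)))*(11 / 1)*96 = 8448 / 7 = 1206.86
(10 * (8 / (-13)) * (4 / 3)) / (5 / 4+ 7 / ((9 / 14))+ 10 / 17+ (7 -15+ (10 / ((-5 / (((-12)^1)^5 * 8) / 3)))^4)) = -13056 / 32382818117129090863393836060821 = -0.00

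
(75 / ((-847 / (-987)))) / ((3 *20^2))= 141 / 1936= 0.07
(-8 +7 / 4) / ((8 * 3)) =-0.26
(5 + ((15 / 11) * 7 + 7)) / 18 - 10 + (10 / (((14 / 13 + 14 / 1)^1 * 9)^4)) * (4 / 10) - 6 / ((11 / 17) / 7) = -1962754248125989 / 26627292990144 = -73.71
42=42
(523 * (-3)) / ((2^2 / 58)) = -45501 / 2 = -22750.50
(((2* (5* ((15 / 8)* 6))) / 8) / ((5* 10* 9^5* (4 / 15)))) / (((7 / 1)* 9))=5 / 17635968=0.00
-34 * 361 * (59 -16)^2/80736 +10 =-10943633/40368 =-271.10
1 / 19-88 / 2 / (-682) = 69 / 589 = 0.12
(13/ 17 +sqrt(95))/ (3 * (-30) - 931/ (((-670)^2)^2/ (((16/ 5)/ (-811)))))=-51070497284375 * sqrt(95)/ 4596344755592819 - 663916464696875/ 78137860845077923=-0.12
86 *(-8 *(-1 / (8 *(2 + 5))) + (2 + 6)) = 4902 / 7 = 700.29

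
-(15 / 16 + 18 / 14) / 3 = -83 / 112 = -0.74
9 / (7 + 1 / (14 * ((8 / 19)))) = 1008 / 803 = 1.26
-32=-32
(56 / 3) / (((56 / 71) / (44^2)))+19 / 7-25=961724 / 21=45796.38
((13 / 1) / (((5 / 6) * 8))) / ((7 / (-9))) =-351 / 140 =-2.51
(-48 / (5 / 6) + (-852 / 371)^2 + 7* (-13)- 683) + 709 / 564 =-320248574167 / 388147620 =-825.07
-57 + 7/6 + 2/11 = -3673/66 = -55.65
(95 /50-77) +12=-631 /10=-63.10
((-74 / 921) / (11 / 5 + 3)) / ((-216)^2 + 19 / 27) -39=-196075872084 / 5027586421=-39.00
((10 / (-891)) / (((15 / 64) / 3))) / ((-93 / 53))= 6784 / 82863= 0.08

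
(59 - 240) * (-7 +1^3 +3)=543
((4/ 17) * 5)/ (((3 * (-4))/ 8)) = -40/ 51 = -0.78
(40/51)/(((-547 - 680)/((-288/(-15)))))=-256/20859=-0.01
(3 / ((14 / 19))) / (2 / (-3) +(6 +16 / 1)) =171 / 896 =0.19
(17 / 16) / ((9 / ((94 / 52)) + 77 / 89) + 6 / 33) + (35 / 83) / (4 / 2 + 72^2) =168426454479 / 954749362544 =0.18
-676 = -676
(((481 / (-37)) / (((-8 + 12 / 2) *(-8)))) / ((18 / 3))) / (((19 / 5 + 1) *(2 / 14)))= -455 / 2304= -0.20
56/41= 1.37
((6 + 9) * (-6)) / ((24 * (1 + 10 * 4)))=-15 / 164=-0.09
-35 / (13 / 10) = -350 / 13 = -26.92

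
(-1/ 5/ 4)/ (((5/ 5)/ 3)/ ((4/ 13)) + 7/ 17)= -51/ 1525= -0.03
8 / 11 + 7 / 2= 93 / 22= 4.23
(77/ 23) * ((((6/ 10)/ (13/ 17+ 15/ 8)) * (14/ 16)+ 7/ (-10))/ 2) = -138523/ 165140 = -0.84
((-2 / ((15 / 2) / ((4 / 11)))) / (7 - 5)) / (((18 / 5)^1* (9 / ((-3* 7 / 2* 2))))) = 28 / 891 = 0.03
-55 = -55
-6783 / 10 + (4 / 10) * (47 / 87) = -589933 / 870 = -678.08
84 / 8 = 10.50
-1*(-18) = 18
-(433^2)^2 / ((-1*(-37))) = -35152125121 / 37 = -950057435.70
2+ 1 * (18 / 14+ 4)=51 / 7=7.29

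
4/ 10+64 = 322/ 5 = 64.40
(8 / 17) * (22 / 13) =176 / 221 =0.80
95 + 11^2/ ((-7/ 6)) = -61/ 7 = -8.71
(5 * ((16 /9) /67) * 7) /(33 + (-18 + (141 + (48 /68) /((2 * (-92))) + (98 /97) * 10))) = 6068320 /1085339097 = 0.01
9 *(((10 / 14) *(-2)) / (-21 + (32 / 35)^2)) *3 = 47250 / 24701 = 1.91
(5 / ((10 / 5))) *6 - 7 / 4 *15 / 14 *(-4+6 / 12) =345 / 16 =21.56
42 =42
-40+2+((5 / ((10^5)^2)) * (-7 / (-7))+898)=1720000000001 / 2000000000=860.00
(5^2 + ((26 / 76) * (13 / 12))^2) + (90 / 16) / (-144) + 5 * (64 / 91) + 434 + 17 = 18150710399 / 37844352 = 479.61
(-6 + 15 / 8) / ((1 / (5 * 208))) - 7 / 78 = -334627 / 78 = -4290.09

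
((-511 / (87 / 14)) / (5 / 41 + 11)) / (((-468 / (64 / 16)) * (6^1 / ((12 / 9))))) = 146657 / 10443654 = 0.01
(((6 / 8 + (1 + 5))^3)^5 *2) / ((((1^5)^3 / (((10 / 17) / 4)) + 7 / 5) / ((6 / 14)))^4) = 149562080769135955993801875 / 3642482393278840832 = 41060481.46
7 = 7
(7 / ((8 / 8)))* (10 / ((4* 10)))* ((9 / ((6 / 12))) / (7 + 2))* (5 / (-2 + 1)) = -35 / 2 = -17.50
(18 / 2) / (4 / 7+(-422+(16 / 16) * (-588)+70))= -21 / 2192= -0.01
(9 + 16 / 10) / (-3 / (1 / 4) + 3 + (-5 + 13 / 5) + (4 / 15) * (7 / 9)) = -1431 / 1511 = -0.95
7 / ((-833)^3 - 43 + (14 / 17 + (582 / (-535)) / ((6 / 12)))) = -63665 / 5256997142398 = -0.00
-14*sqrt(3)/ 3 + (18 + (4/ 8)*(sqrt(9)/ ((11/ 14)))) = 219/ 11- 14*sqrt(3)/ 3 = 11.83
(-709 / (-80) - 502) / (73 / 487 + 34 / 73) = -1402522501 / 1750960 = -801.00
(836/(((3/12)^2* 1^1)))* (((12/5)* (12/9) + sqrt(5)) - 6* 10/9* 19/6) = -10781056/45 + 13376* sqrt(5) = -209669.38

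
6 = 6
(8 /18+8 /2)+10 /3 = 70 /9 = 7.78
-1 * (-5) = 5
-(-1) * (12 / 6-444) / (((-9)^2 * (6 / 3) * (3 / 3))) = -221 / 81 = -2.73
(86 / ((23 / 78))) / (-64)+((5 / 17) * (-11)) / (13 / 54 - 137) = -41889201 / 9240112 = -4.53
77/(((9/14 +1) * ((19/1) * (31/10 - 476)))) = -10780/2066573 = -0.01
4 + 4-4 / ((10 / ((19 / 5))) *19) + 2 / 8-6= 217 / 100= 2.17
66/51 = 22/17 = 1.29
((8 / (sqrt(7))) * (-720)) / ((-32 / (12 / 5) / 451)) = 194832 * sqrt(7) / 7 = 73639.57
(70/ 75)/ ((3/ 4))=56/ 45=1.24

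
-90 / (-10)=9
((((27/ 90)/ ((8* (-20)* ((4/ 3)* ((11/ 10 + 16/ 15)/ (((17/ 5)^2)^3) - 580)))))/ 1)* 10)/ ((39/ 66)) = 7168857993/ 174716956949600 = 0.00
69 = 69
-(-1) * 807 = 807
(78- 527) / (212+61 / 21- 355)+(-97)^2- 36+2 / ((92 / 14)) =634470879 / 67666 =9376.51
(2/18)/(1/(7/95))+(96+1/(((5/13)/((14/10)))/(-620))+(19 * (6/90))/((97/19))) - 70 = -184990142/82935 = -2230.54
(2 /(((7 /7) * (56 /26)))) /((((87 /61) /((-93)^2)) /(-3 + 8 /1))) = 11431095 /406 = 28155.41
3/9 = 1/3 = 0.33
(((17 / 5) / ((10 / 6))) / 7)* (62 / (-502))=-1581 / 43925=-0.04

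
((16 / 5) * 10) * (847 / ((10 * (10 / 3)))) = 20328 / 25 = 813.12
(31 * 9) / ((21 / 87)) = 8091 / 7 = 1155.86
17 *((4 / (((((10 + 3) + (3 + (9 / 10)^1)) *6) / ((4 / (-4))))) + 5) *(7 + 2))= 128265 / 169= 758.96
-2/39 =-0.05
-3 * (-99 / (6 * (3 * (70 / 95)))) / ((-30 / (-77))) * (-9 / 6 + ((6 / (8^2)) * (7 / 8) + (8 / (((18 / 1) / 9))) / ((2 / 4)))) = 774763 / 2048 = 378.30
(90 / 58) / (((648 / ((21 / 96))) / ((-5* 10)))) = -875 / 33408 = -0.03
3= 3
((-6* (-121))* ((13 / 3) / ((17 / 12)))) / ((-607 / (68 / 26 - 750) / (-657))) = -1796436.52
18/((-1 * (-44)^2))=-9/968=-0.01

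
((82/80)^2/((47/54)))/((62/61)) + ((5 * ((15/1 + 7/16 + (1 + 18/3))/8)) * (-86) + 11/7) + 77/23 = -225176793749/187661600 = -1199.91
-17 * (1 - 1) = 0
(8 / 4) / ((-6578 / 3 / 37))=-111 / 3289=-0.03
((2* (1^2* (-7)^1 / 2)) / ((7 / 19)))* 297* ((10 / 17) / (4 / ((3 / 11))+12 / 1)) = -16929 / 136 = -124.48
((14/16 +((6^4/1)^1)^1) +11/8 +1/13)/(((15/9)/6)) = 607617/130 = 4673.98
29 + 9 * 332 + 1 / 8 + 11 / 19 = 458691 / 152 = 3017.70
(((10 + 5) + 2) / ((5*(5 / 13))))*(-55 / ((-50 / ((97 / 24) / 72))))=235807 / 432000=0.55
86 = 86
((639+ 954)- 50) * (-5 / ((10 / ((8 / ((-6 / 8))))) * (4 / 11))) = 67892 / 3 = 22630.67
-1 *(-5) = 5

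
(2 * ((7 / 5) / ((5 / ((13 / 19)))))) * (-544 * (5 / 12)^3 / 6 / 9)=-7735 / 27702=-0.28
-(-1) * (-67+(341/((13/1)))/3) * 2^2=-9088/39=-233.03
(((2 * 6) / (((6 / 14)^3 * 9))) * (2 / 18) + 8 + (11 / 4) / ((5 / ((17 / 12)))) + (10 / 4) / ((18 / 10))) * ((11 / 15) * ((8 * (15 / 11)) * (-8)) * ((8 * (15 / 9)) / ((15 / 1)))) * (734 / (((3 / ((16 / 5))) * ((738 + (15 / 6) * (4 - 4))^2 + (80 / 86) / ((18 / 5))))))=-709777365824 / 720265650525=-0.99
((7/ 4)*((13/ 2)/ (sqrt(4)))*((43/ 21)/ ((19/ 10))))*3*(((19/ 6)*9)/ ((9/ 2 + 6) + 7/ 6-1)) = 25155/ 512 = 49.13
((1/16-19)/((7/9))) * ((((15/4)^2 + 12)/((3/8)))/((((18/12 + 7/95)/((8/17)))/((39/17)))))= -108030105/93058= -1160.89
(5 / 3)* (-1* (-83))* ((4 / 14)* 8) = 6640 / 21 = 316.19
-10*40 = -400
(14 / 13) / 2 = 7 / 13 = 0.54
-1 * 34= -34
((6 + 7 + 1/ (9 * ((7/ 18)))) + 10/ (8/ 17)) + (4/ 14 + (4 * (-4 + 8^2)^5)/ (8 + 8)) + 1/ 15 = 81648014653/ 420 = 194400034.89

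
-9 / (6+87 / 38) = -38 / 35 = -1.09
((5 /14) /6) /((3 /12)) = 5 /21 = 0.24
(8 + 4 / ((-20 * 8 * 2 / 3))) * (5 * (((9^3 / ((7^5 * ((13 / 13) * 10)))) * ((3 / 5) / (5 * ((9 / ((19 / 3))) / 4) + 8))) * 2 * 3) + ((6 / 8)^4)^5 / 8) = 59848834527108487809 / 896670204246674636800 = 0.07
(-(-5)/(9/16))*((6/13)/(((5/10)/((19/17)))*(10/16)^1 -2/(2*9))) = 145920/5993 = 24.35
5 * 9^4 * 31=1016955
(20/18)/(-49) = -10/441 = -0.02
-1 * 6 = -6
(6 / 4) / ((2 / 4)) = 3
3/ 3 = 1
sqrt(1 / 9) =1 / 3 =0.33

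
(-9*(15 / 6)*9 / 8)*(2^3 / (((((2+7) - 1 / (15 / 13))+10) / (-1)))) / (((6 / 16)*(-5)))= -405 / 68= -5.96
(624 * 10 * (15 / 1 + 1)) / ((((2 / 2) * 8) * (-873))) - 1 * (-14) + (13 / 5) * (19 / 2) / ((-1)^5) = -72737 / 2910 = -25.00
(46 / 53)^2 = 2116 / 2809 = 0.75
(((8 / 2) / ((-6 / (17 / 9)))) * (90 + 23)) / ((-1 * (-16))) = -1921 / 216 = -8.89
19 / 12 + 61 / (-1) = -713 / 12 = -59.42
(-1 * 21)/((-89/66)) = 1386/89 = 15.57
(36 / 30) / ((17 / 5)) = 6 / 17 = 0.35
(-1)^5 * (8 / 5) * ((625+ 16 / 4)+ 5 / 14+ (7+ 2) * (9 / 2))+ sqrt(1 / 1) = -37477 / 35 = -1070.77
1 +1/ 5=1.20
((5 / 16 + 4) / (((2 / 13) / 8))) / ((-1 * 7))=-32.04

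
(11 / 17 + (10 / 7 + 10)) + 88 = 11909 / 119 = 100.08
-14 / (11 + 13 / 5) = -1.03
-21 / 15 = -7 / 5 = -1.40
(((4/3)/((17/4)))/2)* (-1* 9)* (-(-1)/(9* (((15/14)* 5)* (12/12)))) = -112/3825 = -0.03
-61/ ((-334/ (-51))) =-3111/ 334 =-9.31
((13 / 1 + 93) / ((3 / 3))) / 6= 53 / 3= 17.67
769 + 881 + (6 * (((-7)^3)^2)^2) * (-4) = -332190891174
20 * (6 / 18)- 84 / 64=257 / 48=5.35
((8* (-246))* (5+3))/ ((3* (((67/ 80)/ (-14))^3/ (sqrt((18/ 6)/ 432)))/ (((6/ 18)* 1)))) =1843265536000/ 2706867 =680959.03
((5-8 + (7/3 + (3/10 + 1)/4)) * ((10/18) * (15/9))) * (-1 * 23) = 7.28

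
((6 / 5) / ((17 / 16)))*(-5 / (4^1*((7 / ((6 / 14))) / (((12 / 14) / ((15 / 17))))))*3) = -432 / 1715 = -0.25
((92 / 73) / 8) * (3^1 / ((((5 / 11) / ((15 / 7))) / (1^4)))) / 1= 2.23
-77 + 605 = 528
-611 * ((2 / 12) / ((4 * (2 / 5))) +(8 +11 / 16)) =-128921 / 24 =-5371.71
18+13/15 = 283/15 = 18.87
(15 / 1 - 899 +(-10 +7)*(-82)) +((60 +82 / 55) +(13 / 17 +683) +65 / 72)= 7281223 / 67320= 108.16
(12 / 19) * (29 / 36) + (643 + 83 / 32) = 1178491 / 1824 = 646.10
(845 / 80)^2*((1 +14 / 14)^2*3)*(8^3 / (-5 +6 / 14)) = -599781 / 4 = -149945.25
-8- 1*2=-10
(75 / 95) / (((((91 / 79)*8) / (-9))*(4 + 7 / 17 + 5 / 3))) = -108783 / 857584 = -0.13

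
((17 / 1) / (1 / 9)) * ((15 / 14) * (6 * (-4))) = -27540 / 7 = -3934.29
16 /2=8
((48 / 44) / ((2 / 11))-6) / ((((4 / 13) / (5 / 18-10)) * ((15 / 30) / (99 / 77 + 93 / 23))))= 0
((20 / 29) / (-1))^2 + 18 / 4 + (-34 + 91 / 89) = -4191829 / 149698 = -28.00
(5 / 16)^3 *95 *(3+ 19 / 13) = 344375 / 26624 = 12.93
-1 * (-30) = 30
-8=-8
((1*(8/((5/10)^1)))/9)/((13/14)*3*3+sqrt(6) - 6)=-2464/261+3136*sqrt(6)/783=0.37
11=11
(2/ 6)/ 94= 0.00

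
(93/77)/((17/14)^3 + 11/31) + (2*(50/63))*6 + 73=1167494179/14051499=83.09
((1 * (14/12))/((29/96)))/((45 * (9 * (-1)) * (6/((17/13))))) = -952/458055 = -0.00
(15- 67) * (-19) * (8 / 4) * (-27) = -53352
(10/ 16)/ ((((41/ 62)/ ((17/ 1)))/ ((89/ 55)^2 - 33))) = -12108352/ 24805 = -488.14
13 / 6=2.17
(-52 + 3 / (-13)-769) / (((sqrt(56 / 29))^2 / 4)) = -154802 / 91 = -1701.12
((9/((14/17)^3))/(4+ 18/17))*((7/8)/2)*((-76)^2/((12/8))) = 5366.23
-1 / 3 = -0.33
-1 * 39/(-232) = 39/232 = 0.17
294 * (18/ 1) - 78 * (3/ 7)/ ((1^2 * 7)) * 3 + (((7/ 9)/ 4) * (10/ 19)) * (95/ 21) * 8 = 6987262/ 1323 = 5281.38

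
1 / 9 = 0.11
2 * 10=20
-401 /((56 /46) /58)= -267467 /14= -19104.79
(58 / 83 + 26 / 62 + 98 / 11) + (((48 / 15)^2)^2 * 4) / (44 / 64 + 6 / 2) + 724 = 884795890487 / 1043673125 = 847.77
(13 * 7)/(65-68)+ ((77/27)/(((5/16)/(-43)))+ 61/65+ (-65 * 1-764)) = -1250.81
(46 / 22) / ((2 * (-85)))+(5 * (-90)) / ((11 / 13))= -994523 / 1870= -531.83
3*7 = 21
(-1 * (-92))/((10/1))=46/5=9.20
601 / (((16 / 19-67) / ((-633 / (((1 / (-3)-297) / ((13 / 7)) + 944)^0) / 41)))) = 2409409 / 17179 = 140.25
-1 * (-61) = 61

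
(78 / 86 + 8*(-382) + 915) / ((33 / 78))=-2392624 / 473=-5058.40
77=77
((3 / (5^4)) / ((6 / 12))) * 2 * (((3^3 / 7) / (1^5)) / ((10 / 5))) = 162 / 4375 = 0.04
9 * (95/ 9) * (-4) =-380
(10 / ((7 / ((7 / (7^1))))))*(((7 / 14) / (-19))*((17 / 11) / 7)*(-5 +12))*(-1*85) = 7225 / 1463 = 4.94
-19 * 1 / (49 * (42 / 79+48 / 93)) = -46531 / 125734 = -0.37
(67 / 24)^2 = 4489 / 576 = 7.79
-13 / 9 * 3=-13 / 3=-4.33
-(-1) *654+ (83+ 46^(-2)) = 737.00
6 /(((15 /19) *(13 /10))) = 76 /13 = 5.85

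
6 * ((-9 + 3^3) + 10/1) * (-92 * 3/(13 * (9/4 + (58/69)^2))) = -883032192/731965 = -1206.39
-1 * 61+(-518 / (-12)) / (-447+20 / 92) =-538139 / 8808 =-61.10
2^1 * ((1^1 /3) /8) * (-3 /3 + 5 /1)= 1 /3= 0.33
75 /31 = 2.42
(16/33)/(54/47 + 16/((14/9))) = 2632/62073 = 0.04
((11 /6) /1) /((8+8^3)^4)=11 /438696960000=0.00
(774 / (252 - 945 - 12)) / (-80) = 129 / 9400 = 0.01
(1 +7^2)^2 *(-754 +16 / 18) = -16945000 / 9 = -1882777.78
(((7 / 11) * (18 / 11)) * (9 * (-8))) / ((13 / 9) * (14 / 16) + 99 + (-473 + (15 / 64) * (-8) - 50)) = 163296 / 924803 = 0.18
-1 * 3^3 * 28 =-756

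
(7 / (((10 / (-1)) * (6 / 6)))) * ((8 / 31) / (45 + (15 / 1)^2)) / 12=-7 / 125550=-0.00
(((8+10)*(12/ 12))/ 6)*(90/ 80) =27/ 8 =3.38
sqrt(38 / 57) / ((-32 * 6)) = -sqrt(6) / 576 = -0.00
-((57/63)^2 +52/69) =-1.57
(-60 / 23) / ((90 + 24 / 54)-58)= -135 / 1679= -0.08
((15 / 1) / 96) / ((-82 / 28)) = -35 / 656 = -0.05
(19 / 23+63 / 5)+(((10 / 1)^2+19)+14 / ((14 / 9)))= 16264 / 115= 141.43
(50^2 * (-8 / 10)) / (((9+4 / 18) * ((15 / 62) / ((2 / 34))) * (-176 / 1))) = 4650 / 15521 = 0.30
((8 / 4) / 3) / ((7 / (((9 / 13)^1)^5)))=0.02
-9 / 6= -3 / 2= -1.50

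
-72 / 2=-36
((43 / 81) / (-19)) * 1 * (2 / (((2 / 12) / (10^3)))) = -172000 / 513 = -335.28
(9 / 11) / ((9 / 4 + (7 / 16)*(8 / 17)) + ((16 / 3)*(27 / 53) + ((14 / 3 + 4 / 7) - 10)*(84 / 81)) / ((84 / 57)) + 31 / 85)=91956060 / 147600959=0.62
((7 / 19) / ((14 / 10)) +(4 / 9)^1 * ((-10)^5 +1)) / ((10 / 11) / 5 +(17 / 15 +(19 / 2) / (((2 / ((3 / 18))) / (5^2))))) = -2105.66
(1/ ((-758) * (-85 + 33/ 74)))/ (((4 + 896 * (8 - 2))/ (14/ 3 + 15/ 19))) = 11507/ 727214443980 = 0.00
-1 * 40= -40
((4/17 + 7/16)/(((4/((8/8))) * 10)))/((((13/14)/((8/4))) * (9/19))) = 8113/106080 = 0.08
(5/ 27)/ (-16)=-5/ 432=-0.01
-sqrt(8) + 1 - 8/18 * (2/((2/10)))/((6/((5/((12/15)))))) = -98/27 - 2 * sqrt(2) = -6.46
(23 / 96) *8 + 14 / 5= 4.72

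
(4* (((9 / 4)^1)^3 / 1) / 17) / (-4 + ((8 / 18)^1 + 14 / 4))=-6561 / 136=-48.24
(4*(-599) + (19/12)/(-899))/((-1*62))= 25848067/668856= 38.65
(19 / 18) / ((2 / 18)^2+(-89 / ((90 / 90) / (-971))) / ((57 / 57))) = 171 / 13999880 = 0.00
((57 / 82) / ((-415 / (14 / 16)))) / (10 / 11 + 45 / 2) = -4389 / 70101800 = -0.00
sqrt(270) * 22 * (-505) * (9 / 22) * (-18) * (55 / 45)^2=366630 * sqrt(30)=2008115.21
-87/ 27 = -29/ 9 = -3.22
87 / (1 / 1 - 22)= -29 / 7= -4.14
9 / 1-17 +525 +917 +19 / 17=24397 / 17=1435.12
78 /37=2.11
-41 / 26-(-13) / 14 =-59 / 91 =-0.65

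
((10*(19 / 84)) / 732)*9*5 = 475 / 3416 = 0.14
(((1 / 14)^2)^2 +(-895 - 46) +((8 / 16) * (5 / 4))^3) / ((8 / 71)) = -82110252885 / 9834496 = -8349.21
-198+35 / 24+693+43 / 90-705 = -74903 / 360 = -208.06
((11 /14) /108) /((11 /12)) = 1 /126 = 0.01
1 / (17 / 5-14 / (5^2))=0.35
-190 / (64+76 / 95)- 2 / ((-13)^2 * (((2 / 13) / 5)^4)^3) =-2726205527287354002025 / 165888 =-16434012871861460.76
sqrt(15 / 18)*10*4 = 20*sqrt(30) / 3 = 36.51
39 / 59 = 0.66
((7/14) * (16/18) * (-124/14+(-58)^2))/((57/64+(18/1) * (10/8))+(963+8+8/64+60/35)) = 6012416/4016799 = 1.50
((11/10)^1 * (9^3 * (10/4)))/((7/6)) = 24057/14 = 1718.36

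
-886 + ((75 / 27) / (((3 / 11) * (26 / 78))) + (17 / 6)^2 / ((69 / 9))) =-707441 / 828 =-854.40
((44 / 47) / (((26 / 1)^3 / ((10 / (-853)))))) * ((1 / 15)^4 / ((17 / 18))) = -22 / 1684528603875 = -0.00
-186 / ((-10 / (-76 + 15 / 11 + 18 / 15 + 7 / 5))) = -368466 / 275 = -1339.88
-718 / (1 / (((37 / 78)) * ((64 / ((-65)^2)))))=-850112 / 164775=-5.16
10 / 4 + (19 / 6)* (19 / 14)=571 / 84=6.80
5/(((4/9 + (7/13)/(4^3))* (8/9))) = 12.42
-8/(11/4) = -32/11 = -2.91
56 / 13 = 4.31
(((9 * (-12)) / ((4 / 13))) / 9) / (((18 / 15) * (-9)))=3.61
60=60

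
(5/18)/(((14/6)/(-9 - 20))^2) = 42.91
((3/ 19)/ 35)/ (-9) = -1/ 1995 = -0.00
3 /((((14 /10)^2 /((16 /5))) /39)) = 9360 /49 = 191.02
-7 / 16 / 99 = -7 / 1584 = -0.00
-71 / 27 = -2.63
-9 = -9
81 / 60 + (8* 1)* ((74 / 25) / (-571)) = 74717 / 57100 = 1.31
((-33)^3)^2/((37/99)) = 127855328931/37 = 3455549430.57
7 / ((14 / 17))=17 / 2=8.50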